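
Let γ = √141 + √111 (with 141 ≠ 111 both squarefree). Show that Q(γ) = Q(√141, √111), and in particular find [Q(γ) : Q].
[Q(γ) : Q] = 4 (equivalently, Q(γ) = Q(√141, √111))

Obviously Q(γ) ⊆ Q(√141, √111), and [Q(√141, √111):Q] = 4 (since 141, 111 are distinct squarefree integers > 1 with 15651 not a perfect square). To show equality we compute the minimal polynomial of γ. From γ = √141 + √111: γ^2 = 141 + 2√(15651) + 111 = 252 + 2√(15651), so γ^2 - 252 = 2√(15651); squaring, (γ^2 - 252)^2 = 4·15651, i.e. γ^4 - 504γ^2 + 63504 - 62604 = 0, i.e. γ^4 - 504γ^2 + 900 = 0. So γ is a root of x^4 - 504x^2 + 900. This polynomial is irreducible over Q: it has no rational root (each ±√141 ± √111 is irrational), and any factorization into two quadratics over Q would force √(15651) ∈ Q (pairing opposite roots) or √141, √111 ∈ Q (other pairings), all impossible. Hence [Q(γ):Q] = 4 = [Q(√141, √111):Q], so Q(γ) = Q(√141, √111).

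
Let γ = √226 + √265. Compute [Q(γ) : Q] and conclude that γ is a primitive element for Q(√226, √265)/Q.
[Q(γ) : Q] = 4 (equivalently, Q(γ) = Q(√226, √265))

Obviously Q(γ) ⊆ Q(√226, √265), and [Q(√226, √265):Q] = 4 (since 226, 265 are distinct squarefree integers > 1 with 59890 not a perfect square). To show equality we compute the minimal polynomial of γ. From γ = √226 + √265: γ^2 = 226 + 2√(59890) + 265 = 491 + 2√(59890), so γ^2 - 491 = 2√(59890); squaring, (γ^2 - 491)^2 = 4·59890, i.e. γ^4 - 982γ^2 + 241081 - 239560 = 0, i.e. γ^4 - 982γ^2 + 1521 = 0. So γ is a root of x^4 - 982x^2 + 1521. This polynomial is irreducible over Q: it has no rational root (each ±√226 ± √265 is irrational), and any factorization into two quadratics over Q would force √(59890) ∈ Q (pairing opposite roots) or √226, √265 ∈ Q (other pairings), all impossible. Hence [Q(γ):Q] = 4 = [Q(√226, √265):Q], so Q(γ) = Q(√226, √265).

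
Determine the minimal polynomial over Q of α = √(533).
m_α(x) = x^2 - 533

α satisfies α^2 - 533 = 0, so x^2 - 533 annihilates α. Since d = 533 is squarefree and ≠ 1, it is not a perfect square in Q, so x^2 - 533 has no rational root and is therefore irreducible over Q (a degree-2 polynomial over a field is irreducible iff it has no root). Hence m_α(x) = x^2 - 533.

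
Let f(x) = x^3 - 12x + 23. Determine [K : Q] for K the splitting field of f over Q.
[K : Q] = 6

By the rational root test, any rational root of the monic integer polynomial f(x) = x^3 - 12x + 23 must be an integer dividing the constant term 23, i.e. one of ±{1, 23}. Evaluating: f(1) = 12, f(-1) = 34, f(23) = 11914, f(-23) = -11868; none is 0, so f has no rational root and is therefore irreducible over Q (a cubic with no linear factor over a field is irreducible). For an irreducible cubic, the Galois group is A_3 or S_3 according as the discriminant disc(f) = -4a^3 - 27b^2 = -4·(-12)^3 - 27·(23)^2 = -7371 is or is not a square in Q. Here disc(f) = -7371 is not a perfect square in Q, so the Galois group of f over Q is not contained in A_3 and must be all of S_3. The splitting field has degree |S_3| = 6 over Q, so [K : Q] = 6.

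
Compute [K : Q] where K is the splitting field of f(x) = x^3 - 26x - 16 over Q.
[K : Q] = 6

By the rational root test, any rational root of the monic integer polynomial f(x) = x^3 - 26x - 16 must be an integer dividing the constant term -16, i.e. one of ±{1, 2, 4, 8, 16}. Evaluating: f(1) = -41, f(-1) = 9, f(2) = -60, f(-2) = 28, f(4) = -56, f(-4) = 24, f(8) = 288, f(-8) = -320, f(16) = 3664, f(-16) = -3696; none is 0, so f has no rational root and is therefore irreducible over Q (a cubic with no linear factor over a field is irreducible). For an irreducible cubic, the Galois group is A_3 or S_3 according as the discriminant disc(f) = -4a^3 - 27b^2 = -4·(-26)^3 - 27·(-16)^2 = 63392 is or is not a square in Q. Here disc(f) = 63392 is not a perfect square in Q, so the Galois group of f over Q is not contained in A_3 and must be all of S_3. The splitting field has degree |S_3| = 6 over Q, so [K : Q] = 6.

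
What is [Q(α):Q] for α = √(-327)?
[Q(α):Q] = 2

[Q(α):Q] equals the degree of the minimal polynomial of α. Here α^2 = -327 and x^2 + 327 is irreducible (d = -327 is squarefree, ≠ 1, hence not a square), so deg(m_α) = 2. Thus [Q(α):Q] = 2.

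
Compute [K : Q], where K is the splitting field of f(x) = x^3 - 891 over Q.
[K : Q] = 6

The roots of x^3 - 891 are ∛891, ω∛891, ω^2∛891 where ω = e^(2πi/3) is a primitive cube root of unity, so K = Q(∛891, ω). Now [Q(∛891):Q] = 3 (since 891 is not a perfect cube, x^3 - 891 is irreducible) and [Q(ω):Q] = 2. Both 2 and 3 divide [K:Q], and [K:Q] ≤ 3·2 = 6, so [K:Q] = 6. (Equivalently: Q(∛891) ⊂ R but ω ∉ R, so [K : Q(∛891)] = 2.)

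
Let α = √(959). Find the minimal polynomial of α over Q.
m_α(x) = x^2 - 959

α satisfies α^2 - 959 = 0, so x^2 - 959 annihilates α. Since d = 959 is squarefree and ≠ 1, it is not a perfect square in Q, so x^2 - 959 has no rational root and is therefore irreducible over Q (a degree-2 polynomial over a field is irreducible iff it has no root). Hence m_α(x) = x^2 - 959.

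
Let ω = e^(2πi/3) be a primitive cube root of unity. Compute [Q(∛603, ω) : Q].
[Q(∛603, ω) : Q] = 6

[Q(∛603):Q] = 3 (min poly x^3 - 603, irreducible since 603 is not a perfect cube). [Q(ω):Q] = 2 (min poly x^2 + x + 1). Since Q(∛603) ⊂ R and ω ∉ R, we have ω ∉ Q(∛603), so x^2 + x + 1 remains irreducible over Q(∛603) and [Q(∛603, ω) : Q(∛603)] = 2. By the tower law, [Q(∛603, ω) : Q] = 3 · 2 = 6. (In fact Q(∛603, ω) is the splitting field of x^3 - 603 over Q.)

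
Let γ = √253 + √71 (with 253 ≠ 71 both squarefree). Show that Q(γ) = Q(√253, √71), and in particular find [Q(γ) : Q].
[Q(γ) : Q] = 4 (equivalently, Q(γ) = Q(√253, √71))

Obviously Q(γ) ⊆ Q(√253, √71), and [Q(√253, √71):Q] = 4 (since 253, 71 are distinct squarefree integers > 1 with 17963 not a perfect square). To show equality we compute the minimal polynomial of γ. From γ = √253 + √71: γ^2 = 253 + 2√(17963) + 71 = 324 + 2√(17963), so γ^2 - 324 = 2√(17963); squaring, (γ^2 - 324)^2 = 4·17963, i.e. γ^4 - 648γ^2 + 104976 - 71852 = 0, i.e. γ^4 - 648γ^2 + 33124 = 0. So γ is a root of x^4 - 648x^2 + 33124. This polynomial is irreducible over Q: it has no rational root (each ±√253 ± √71 is irrational), and any factorization into two quadratics over Q would force √(17963) ∈ Q (pairing opposite roots) or √253, √71 ∈ Q (other pairings), all impossible. Hence [Q(γ):Q] = 4 = [Q(√253, √71):Q], so Q(γ) = Q(√253, √71).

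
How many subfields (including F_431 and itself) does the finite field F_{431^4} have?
F_{431^4} has 3 subfields

The subfields of F_{p^n} are exactly the fields F_{p^d} for d | n (each is the fixed field of the unique index-d subgroup of Gal(F_{p^n}/F_p) ≅ Z/nZ). The divisors of n = 4 are {1, 2, 4}, giving 3 subfields: F_{431^1}, F_{431^2}, F_{431^4}.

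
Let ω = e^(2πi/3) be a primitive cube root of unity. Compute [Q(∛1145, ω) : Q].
[Q(∛1145, ω) : Q] = 6

[Q(∛1145):Q] = 3 (min poly x^3 - 1145, irreducible since 1145 is not a perfect cube). [Q(ω):Q] = 2 (min poly x^2 + x + 1). Since Q(∛1145) ⊂ R and ω ∉ R, we have ω ∉ Q(∛1145), so x^2 + x + 1 remains irreducible over Q(∛1145) and [Q(∛1145, ω) : Q(∛1145)] = 2. By the tower law, [Q(∛1145, ω) : Q] = 3 · 2 = 6. (In fact Q(∛1145, ω) is the splitting field of x^3 - 1145 over Q.)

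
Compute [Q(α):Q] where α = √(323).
[Q(α):Q] = 2

[Q(α):Q] equals the degree of the minimal polynomial of α. Here α^2 = 323 and x^2 - 323 is irreducible (d = 323 is squarefree, ≠ 1, hence not a square), so deg(m_α) = 2. Thus [Q(α):Q] = 2.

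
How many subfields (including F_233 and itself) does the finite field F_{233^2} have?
F_{233^2} has 2 subfields

The subfields of F_{p^n} are exactly the fields F_{p^d} for d | n (each is the fixed field of the unique index-d subgroup of Gal(F_{p^n}/F_p) ≅ Z/nZ). The divisors of n = 2 are {1, 2}, giving 2 subfields: F_{233^1}, F_{233^2}.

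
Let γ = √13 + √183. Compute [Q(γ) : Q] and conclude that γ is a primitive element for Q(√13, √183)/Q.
[Q(γ) : Q] = 4 (equivalently, Q(γ) = Q(√13, √183))

Obviously Q(γ) ⊆ Q(√13, √183), and [Q(√13, √183):Q] = 4 (since 13, 183 are distinct squarefree integers > 1 with 2379 not a perfect square). To show equality we compute the minimal polynomial of γ. From γ = √13 + √183: γ^2 = 13 + 2√(2379) + 183 = 196 + 2√(2379), so γ^2 - 196 = 2√(2379); squaring, (γ^2 - 196)^2 = 4·2379, i.e. γ^4 - 392γ^2 + 38416 - 9516 = 0, i.e. γ^4 - 392γ^2 + 28900 = 0. So γ is a root of x^4 - 392x^2 + 28900. This polynomial is irreducible over Q: it has no rational root (each ±√13 ± √183 is irrational), and any factorization into two quadratics over Q would force √(2379) ∈ Q (pairing opposite roots) or √13, √183 ∈ Q (other pairings), all impossible. Hence [Q(γ):Q] = 4 = [Q(√13, √183):Q], so Q(γ) = Q(√13, √183).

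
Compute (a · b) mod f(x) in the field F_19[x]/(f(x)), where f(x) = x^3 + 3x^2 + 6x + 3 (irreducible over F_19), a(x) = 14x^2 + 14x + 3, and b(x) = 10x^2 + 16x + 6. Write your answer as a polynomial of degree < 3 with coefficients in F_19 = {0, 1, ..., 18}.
a · b ≡ 8x^2 + 10x + 15 (mod f(x))

Multiply in F_19[x]: a(x)·b(x) = (14x^2 + 14x + 3)·(10x^2 + 16x + 6) = 7x^4 + 3x^3 + 15x^2 + 18x + 18. This has degree ≥ 3, so divide by f(x) over F_19: 7x^4 + 3x^3 + 15x^2 + 18x + 18 = (7x + 1)·(x^3 + 3x^2 + 6x + 3) + (8x^2 + 10x + 15). Hence a·b ≡ 8x^2 + 10x + 15 (mod f). (F_19[x]/(f) is a field with 19^3 = 6859 elements since f is irreducible of degree 3.)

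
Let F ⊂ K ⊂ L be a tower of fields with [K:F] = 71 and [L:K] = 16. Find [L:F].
[L:F] = 1136

The tower law says that for any tower of field extensions F ⊂ K ⊂ L with finite degrees, [L:F] = [L:K] · [K:F]. Here this gives [L:F] = 16 · 71 = 1136.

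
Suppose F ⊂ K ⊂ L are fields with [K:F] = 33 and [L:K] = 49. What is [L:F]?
[L:F] = 1617

The tower law says that for any tower of field extensions F ⊂ K ⊂ L with finite degrees, [L:F] = [L:K] · [K:F]. Here this gives [L:F] = 49 · 33 = 1617.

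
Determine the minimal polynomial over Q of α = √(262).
m_α(x) = x^2 - 262

α satisfies α^2 - 262 = 0, so x^2 - 262 annihilates α. Since d = 262 is squarefree and ≠ 1, it is not a perfect square in Q, so x^2 - 262 has no rational root and is therefore irreducible over Q (a degree-2 polynomial over a field is irreducible iff it has no root). Hence m_α(x) = x^2 - 262.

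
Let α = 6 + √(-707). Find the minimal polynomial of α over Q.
m_α(x) = x^2 - 12x + 743

From α - 6 = √(-707), squaring gives (α - 6)^2 = -707, i.e. α^2 - 12α + 36 = -707, so α^2 - 12α + 743 = 0. The discriminant of x^2 - 12x + 743 is (-12)^2 - 4·(743) = 144 - 2972 = -2828, and 4·(-707) is not a perfect square in Q since -707 is squarefree and ≠ 1. Hence x^2 - 12x + 743 is irreducible over Q and is the minimal polynomial of α.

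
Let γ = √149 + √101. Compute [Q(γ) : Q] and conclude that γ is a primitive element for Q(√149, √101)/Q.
[Q(γ) : Q] = 4 (equivalently, Q(γ) = Q(√149, √101))

Obviously Q(γ) ⊆ Q(√149, √101), and [Q(√149, √101):Q] = 4 (since 149, 101 are distinct squarefree integers > 1 with 15049 not a perfect square). To show equality we compute the minimal polynomial of γ. From γ = √149 + √101: γ^2 = 149 + 2√(15049) + 101 = 250 + 2√(15049), so γ^2 - 250 = 2√(15049); squaring, (γ^2 - 250)^2 = 4·15049, i.e. γ^4 - 500γ^2 + 62500 - 60196 = 0, i.e. γ^4 - 500γ^2 + 2304 = 0. So γ is a root of x^4 - 500x^2 + 2304. This polynomial is irreducible over Q: it has no rational root (each ±√149 ± √101 is irrational), and any factorization into two quadratics over Q would force √(15049) ∈ Q (pairing opposite roots) or √149, √101 ∈ Q (other pairings), all impossible. Hence [Q(γ):Q] = 4 = [Q(√149, √101):Q], so Q(γ) = Q(√149, √101).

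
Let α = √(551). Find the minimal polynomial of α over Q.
m_α(x) = x^2 - 551

α satisfies α^2 - 551 = 0, so x^2 - 551 annihilates α. Since d = 551 is squarefree and ≠ 1, it is not a perfect square in Q, so x^2 - 551 has no rational root and is therefore irreducible over Q (a degree-2 polynomial over a field is irreducible iff it has no root). Hence m_α(x) = x^2 - 551.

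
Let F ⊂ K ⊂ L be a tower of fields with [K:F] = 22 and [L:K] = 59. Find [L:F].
[L:F] = 1298

The tower law says that for any tower of field extensions F ⊂ K ⊂ L with finite degrees, [L:F] = [L:K] · [K:F]. Here this gives [L:F] = 59 · 22 = 1298.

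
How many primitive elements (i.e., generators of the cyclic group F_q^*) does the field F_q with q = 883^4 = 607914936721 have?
There are φ(607914936720) = 120716918784 primitive elements

F_q^* is cyclic of order q - 1 = 607914936720. A cyclic group of order m has exactly φ(m) generators. Here m = 607914936720 = 2^4 · 3^2 · 5 · 7^2 · 13 · 17 · 77969, so the number of primitive elements is φ(607914936720) = 120716918784.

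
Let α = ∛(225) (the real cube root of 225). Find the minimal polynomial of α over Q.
m_α(x) = x^3 - 225

α satisfies α^3 = 225, so x^3 - 225 annihilates α. By the rational root test, a rational root p/q (in lowest terms) of x^3 - 225 would satisfy p^3 = 225 q^3, forcing q = 1 and p^3 = 225; but 225 is not a perfect cube, contradiction. A monic cubic over Q with no rational root is irreducible (any nontrivial factorization would include a linear factor). Hence x^3 - 225 is the minimal polynomial of α, and in particular [Q(α):Q] = 3.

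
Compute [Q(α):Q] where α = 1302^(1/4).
[Q(α):Q] = 4

α is a root of x^4 - 1302. By Eisenstein's criterion at the prime p = 2 (which divides the constant term 1302 but p^2 = 4 does not, since 1302 is squarefree), x^4 - 1302 is irreducible over Q. Hence [Q(α):Q] = 4.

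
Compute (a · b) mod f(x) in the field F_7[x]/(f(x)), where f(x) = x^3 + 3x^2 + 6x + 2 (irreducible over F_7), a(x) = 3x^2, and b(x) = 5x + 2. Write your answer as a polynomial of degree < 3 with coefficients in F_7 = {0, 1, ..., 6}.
a · b ≡ 3x^2 + x + 5 (mod f(x))

Multiply in F_7[x]: a(x)·b(x) = (3x^2)·(5x + 2) = x^3 + 6x^2. This has degree ≥ 3, so divide by f(x) over F_7: x^3 + 6x^2 = (1)·(x^3 + 3x^2 + 6x + 2) + (3x^2 + x + 5). Hence a·b ≡ 3x^2 + x + 5 (mod f). (F_7[x]/(f) is a field with 7^3 = 343 elements since f is irreducible of degree 3.)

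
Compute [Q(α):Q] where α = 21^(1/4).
[Q(α):Q] = 4

α is a root of x^4 - 21. By Eisenstein's criterion at the prime p = 3 (which divides the constant term 21 but p^2 = 9 does not, since 21 is squarefree), x^4 - 21 is irreducible over Q. Hence [Q(α):Q] = 4.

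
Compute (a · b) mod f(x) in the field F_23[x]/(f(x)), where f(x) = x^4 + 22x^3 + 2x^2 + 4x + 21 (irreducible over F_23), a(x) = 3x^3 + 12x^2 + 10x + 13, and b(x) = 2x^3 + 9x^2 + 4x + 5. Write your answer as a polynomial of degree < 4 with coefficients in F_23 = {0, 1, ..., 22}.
a · b ≡ 19x^3 + 22x^2 + 5x + 21 (mod f(x))

Multiply in F_23[x]: a(x)·b(x) = (3x^3 + 12x^2 + 10x + 13)·(2x^3 + 9x^2 + 4x + 5) = 6x^6 + 5x^5 + 2x^4 + 18x^3 + 10x^2 + 10x + 19. This has degree ≥ 4, so divide by f(x) over F_23: 6x^6 + 5x^5 + 2x^4 + 18x^3 + 10x^2 + 10x + 19 = (6x^2 + 11x + 1)·(x^4 + 22x^3 + 2x^2 + 4x + 21) + (19x^3 + 22x^2 + 5x + 21). Hence a·b ≡ 19x^3 + 22x^2 + 5x + 21 (mod f). (F_23[x]/(f) is a field with 23^4 = 279841 elements since f is irreducible of degree 4.)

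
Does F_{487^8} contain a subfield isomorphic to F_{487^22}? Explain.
No: F_{487^22} is not a subfield of F_{487^8}

F_{p^m} embeds in F_{p^n} iff m | n. Here 22 ∤ 8 (since 8 = 0·22 + 8 with remainder 8 ≠ 0), so F_{487^22} is not a subfield of F_{487^8}. Equivalently: if it were, the tower law would give 22 = [F_{487^22}:F_487] dividing [F_{487^8}:F_487] = 8, contradiction.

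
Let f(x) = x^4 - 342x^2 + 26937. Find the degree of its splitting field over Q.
[K : Q] = 4

Solving the quadratic in x^2: x^2 = (342 ± √(342^2 - 4·26937))/2 = (342 ± √9216)/2 = (342 ± 96)/2, giving x^2 = 219 or x^2 = 123. So f(x) = (x^2 - 219)(x^2 - 123) and the roots of f are ±√219, ±√123. Hence the splitting field is K = Q(√219, √123). Since 219 and 123 are distinct squarefree integers > 1, their product 26937 is not a perfect square, so √123 ∉ Q(√219). By the tower law [K:Q] = [Q(√219,√123):Q(√219)] · [Q(√219):Q] = 2 · 2 = 4.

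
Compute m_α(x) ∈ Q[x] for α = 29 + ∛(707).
m_α(x) = x^3 - 87x^2 + 2523x - 25096

Set β = α - 29 = ∛(707), so β^3 = 707. Then (α - 29)^3 - 707 = 0, i.e. α is a root of g(x) = (x - 29)^3 - 707 = x^3 - 87x^2 + 2523x - 25096. Since g(x) = h(x - 29) where h(x) = x^3 - 707, and h is irreducible over Q (because 707 is not a perfect cube, so h has no rational root, and a monic cubic with no rational root is irreducible), g is also irreducible (irreducibility is preserved under the substitution x → x - 29). Hence m_α(x) = x^3 - 87x^2 + 2523x - 25096.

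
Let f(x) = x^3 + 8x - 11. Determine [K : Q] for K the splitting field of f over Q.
[K : Q] = 6

By the rational root test, any rational root of the monic integer polynomial f(x) = x^3 + 8x - 11 must be an integer dividing the constant term -11, i.e. one of ±{1, 11}. Evaluating: f(1) = -2, f(-1) = -20, f(11) = 1408, f(-11) = -1430; none is 0, so f has no rational root and is therefore irreducible over Q (a cubic with no linear factor over a field is irreducible). For an irreducible cubic, the Galois group is A_3 or S_3 according as the discriminant disc(f) = -4a^3 - 27b^2 = -4·(8)^3 - 27·(-11)^2 = -5315 is or is not a square in Q. Here disc(f) = -5315 is not a perfect square in Q, so the Galois group of f over Q is not contained in A_3 and must be all of S_3. The splitting field has degree |S_3| = 6 over Q, so [K : Q] = 6.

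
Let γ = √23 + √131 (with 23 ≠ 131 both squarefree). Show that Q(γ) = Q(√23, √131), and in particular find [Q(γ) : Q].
[Q(γ) : Q] = 4 (equivalently, Q(γ) = Q(√23, √131))

Obviously Q(γ) ⊆ Q(√23, √131), and [Q(√23, √131):Q] = 4 (since 23, 131 are distinct squarefree integers > 1 with 3013 not a perfect square). To show equality we compute the minimal polynomial of γ. From γ = √23 + √131: γ^2 = 23 + 2√(3013) + 131 = 154 + 2√(3013), so γ^2 - 154 = 2√(3013); squaring, (γ^2 - 154)^2 = 4·3013, i.e. γ^4 - 308γ^2 + 23716 - 12052 = 0, i.e. γ^4 - 308γ^2 + 11664 = 0. So γ is a root of x^4 - 308x^2 + 11664. This polynomial is irreducible over Q: it has no rational root (each ±√23 ± √131 is irrational), and any factorization into two quadratics over Q would force √(3013) ∈ Q (pairing opposite roots) or √23, √131 ∈ Q (other pairings), all impossible. Hence [Q(γ):Q] = 4 = [Q(√23, √131):Q], so Q(γ) = Q(√23, √131).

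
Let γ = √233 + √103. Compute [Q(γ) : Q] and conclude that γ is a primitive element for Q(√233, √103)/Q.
[Q(γ) : Q] = 4 (equivalently, Q(γ) = Q(√233, √103))

Obviously Q(γ) ⊆ Q(√233, √103), and [Q(√233, √103):Q] = 4 (since 233, 103 are distinct squarefree integers > 1 with 23999 not a perfect square). To show equality we compute the minimal polynomial of γ. From γ = √233 + √103: γ^2 = 233 + 2√(23999) + 103 = 336 + 2√(23999), so γ^2 - 336 = 2√(23999); squaring, (γ^2 - 336)^2 = 4·23999, i.e. γ^4 - 672γ^2 + 112896 - 95996 = 0, i.e. γ^4 - 672γ^2 + 16900 = 0. So γ is a root of x^4 - 672x^2 + 16900. This polynomial is irreducible over Q: it has no rational root (each ±√233 ± √103 is irrational), and any factorization into two quadratics over Q would force √(23999) ∈ Q (pairing opposite roots) or √233, √103 ∈ Q (other pairings), all impossible. Hence [Q(γ):Q] = 4 = [Q(√233, √103):Q], so Q(γ) = Q(√233, √103).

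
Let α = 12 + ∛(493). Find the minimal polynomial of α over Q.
m_α(x) = x^3 - 36x^2 + 432x - 2221

Set β = α - 12 = ∛(493), so β^3 = 493. Then (α - 12)^3 - 493 = 0, i.e. α is a root of g(x) = (x - 12)^3 - 493 = x^3 - 36x^2 + 432x - 2221. Since g(x) = h(x - 12) where h(x) = x^3 - 493, and h is irreducible over Q (because 493 is not a perfect cube, so h has no rational root, and a monic cubic with no rational root is irreducible), g is also irreducible (irreducibility is preserved under the substitution x → x - 12). Hence m_α(x) = x^3 - 36x^2 + 432x - 2221.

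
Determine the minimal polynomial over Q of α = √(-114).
m_α(x) = x^2 + 114

α satisfies α^2 + 114 = 0, so x^2 + 114 annihilates α. Since d = -114 is squarefree and ≠ 1, it is not a perfect square in Q, so x^2 + 114 has no rational root and is therefore irreducible over Q (a degree-2 polynomial over a field is irreducible iff it has no root). Hence m_α(x) = x^2 + 114.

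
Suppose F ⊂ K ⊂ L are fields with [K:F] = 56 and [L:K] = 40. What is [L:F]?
[L:F] = 2240

The tower law says that for any tower of field extensions F ⊂ K ⊂ L with finite degrees, [L:F] = [L:K] · [K:F]. Here this gives [L:F] = 40 · 56 = 2240.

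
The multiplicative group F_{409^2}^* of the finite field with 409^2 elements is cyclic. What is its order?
|F_{409^2}^*| = 167280

F_{409^2} has 409^2 = 167281 elements; its multiplicative group consists of all nonzero elements, so |F_{409^2}^*| = 167281 - 1 = 167280. (It is cyclic since any finite subgroup of the multiplicative group of a field is cyclic.)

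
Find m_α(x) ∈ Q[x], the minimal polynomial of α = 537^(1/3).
m_α(x) = x^3 - 537

α satisfies α^3 = 537, so x^3 - 537 annihilates α. By the rational root test, a rational root p/q (in lowest terms) of x^3 - 537 would satisfy p^3 = 537 q^3, forcing q = 1 and p^3 = 537; but 537 is not a perfect cube, contradiction. A monic cubic over Q with no rational root is irreducible (any nontrivial factorization would include a linear factor). Hence x^3 - 537 is the minimal polynomial of α, and in particular [Q(α):Q] = 3.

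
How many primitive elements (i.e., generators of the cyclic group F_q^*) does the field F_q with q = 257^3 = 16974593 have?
There are φ(16974592) = 8340480 primitive elements

F_q^* is cyclic of order q - 1 = 16974592. A cyclic group of order m has exactly φ(m) generators. Here m = 16974592 = 2^8 · 61 · 1087, so the number of primitive elements is φ(16974592) = 8340480.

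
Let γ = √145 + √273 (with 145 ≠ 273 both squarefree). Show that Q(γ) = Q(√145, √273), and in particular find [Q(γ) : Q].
[Q(γ) : Q] = 4 (equivalently, Q(γ) = Q(√145, √273))

Obviously Q(γ) ⊆ Q(√145, √273), and [Q(√145, √273):Q] = 4 (since 145, 273 are distinct squarefree integers > 1 with 39585 not a perfect square). To show equality we compute the minimal polynomial of γ. From γ = √145 + √273: γ^2 = 145 + 2√(39585) + 273 = 418 + 2√(39585), so γ^2 - 418 = 2√(39585); squaring, (γ^2 - 418)^2 = 4·39585, i.e. γ^4 - 836γ^2 + 174724 - 158340 = 0, i.e. γ^4 - 836γ^2 + 16384 = 0. So γ is a root of x^4 - 836x^2 + 16384. This polynomial is irreducible over Q: it has no rational root (each ±√145 ± √273 is irrational), and any factorization into two quadratics over Q would force √(39585) ∈ Q (pairing opposite roots) or √145, √273 ∈ Q (other pairings), all impossible. Hence [Q(γ):Q] = 4 = [Q(√145, √273):Q], so Q(γ) = Q(√145, √273).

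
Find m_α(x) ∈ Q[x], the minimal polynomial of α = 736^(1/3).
m_α(x) = x^3 - 736

α satisfies α^3 = 736, so x^3 - 736 annihilates α. By the rational root test, a rational root p/q (in lowest terms) of x^3 - 736 would satisfy p^3 = 736 q^3, forcing q = 1 and p^3 = 736; but 736 is not a perfect cube, contradiction. A monic cubic over Q with no rational root is irreducible (any nontrivial factorization would include a linear factor). Hence x^3 - 736 is the minimal polynomial of α, and in particular [Q(α):Q] = 3.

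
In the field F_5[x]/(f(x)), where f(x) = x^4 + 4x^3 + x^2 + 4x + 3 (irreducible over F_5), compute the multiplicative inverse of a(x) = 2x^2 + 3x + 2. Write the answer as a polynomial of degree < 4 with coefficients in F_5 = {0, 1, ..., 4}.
a(x)^(-1) ≡ x^3 + 2x^2 + 4 (mod f(x))

Since f is irreducible over F_5, F_5[x]/(f) is a field and a(x) ≠ 0 has an inverse. Apply the extended Euclidean algorithm to f(x) and a(x) in F_5[x]: f(x) = (3x^2)·a(x) + (4x + 3);  a(x) = (3x + 1)·(4x + 3) + (4). The last nonzero remainder is the constant 4 = gcd(f, a) in F_5. Back-substituting through the division chain expresses 4 = s(x)·a(x) + t(x)·f(x) with s(x) ≡ 4x^3 + 3x^2 + 1 (mod f), so (4x^3 + 3x^2 + 1)·a(x) ≡ 4 (mod f). Multiplying by 4^(-1) ≡ 4 in F_5 gives a(x)^(-1) ≡ 4·(4x^3 + 3x^2 + 1) ≡ x^3 + 2x^2 + 4 (mod f). Check: (2x^2 + 3x + 2)·(x^3 + 2x^2 + 4) = 2x^5 + 2x^4 + 3x^3 + 2x^2 + 2x + 3 ≡ 1 (mod x^4 + 4x^3 + x^2 + 4x + 3).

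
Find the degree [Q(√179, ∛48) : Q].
[Q(√179, ∛48) : Q] = 6

Let L = Q(√179, ∛48). Since Q(√179) ⊂ L and [Q(√179):Q] = 2, the tower law gives 2 | [L:Q]. Likewise Q(∛48) ⊂ L with [Q(∛48):Q] = 3 (because 48 is not a perfect cube), so 3 | [L:Q]. As gcd(2,3) = 1, [L:Q] is divisible by 6. Conversely L is generated over Q by √179 and ∛48, so [L:Q] ≤ 2·3 = 6. Therefore [Q(√179, ∛48) : Q] = 6.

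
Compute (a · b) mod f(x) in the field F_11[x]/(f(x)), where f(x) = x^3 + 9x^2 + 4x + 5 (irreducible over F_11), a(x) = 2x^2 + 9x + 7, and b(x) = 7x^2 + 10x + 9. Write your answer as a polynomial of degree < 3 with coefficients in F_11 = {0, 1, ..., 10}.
a · b ≡ 4x^2 + 3 (mod f(x))

Multiply in F_11[x]: a(x)·b(x) = (2x^2 + 9x + 7)·(7x^2 + 10x + 9) = 3x^4 + 6x^3 + 3x^2 + 8x + 8. This has degree ≥ 3, so divide by f(x) over F_11: 3x^4 + 6x^3 + 3x^2 + 8x + 8 = (3x + 1)·(x^3 + 9x^2 + 4x + 5) + (4x^2 + 3). Hence a·b ≡ 4x^2 + 3 (mod f). (F_11[x]/(f) is a field with 11^3 = 1331 elements since f is irreducible of degree 3.)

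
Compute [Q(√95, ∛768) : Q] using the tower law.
[Q(√95, ∛768) : Q] = 6

Let L = Q(√95, ∛768). Since Q(√95) ⊂ L and [Q(√95):Q] = 2, the tower law gives 2 | [L:Q]. Likewise Q(∛768) ⊂ L with [Q(∛768):Q] = 3 (because 768 is not a perfect cube), so 3 | [L:Q]. As gcd(2,3) = 1, [L:Q] is divisible by 6. Conversely L is generated over Q by √95 and ∛768, so [L:Q] ≤ 2·3 = 6. Therefore [Q(√95, ∛768) : Q] = 6.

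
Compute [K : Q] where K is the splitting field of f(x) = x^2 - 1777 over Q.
[K : Q] = 2

f(x) = x^2 - 1777 factors as (x - √1777)(x + √1777). The splitting field is K = Q(√1777). Since 1777 is squarefree and > 1, it is not a perfect square, so x^2 - 1777 is irreducible over Q and [Q(√1777) : Q] = 2. Hence [K : Q] = 2.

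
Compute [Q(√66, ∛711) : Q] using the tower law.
[Q(√66, ∛711) : Q] = 6

Let L = Q(√66, ∛711). Since Q(√66) ⊂ L and [Q(√66):Q] = 2, the tower law gives 2 | [L:Q]. Likewise Q(∛711) ⊂ L with [Q(∛711):Q] = 3 (because 711 is not a perfect cube), so 3 | [L:Q]. As gcd(2,3) = 1, [L:Q] is divisible by 6. Conversely L is generated over Q by √66 and ∛711, so [L:Q] ≤ 2·3 = 6. Therefore [Q(√66, ∛711) : Q] = 6.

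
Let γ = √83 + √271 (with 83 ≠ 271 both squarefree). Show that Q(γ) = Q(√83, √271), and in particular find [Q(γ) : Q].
[Q(γ) : Q] = 4 (equivalently, Q(γ) = Q(√83, √271))

Obviously Q(γ) ⊆ Q(√83, √271), and [Q(√83, √271):Q] = 4 (since 83, 271 are distinct squarefree integers > 1 with 22493 not a perfect square). To show equality we compute the minimal polynomial of γ. From γ = √83 + √271: γ^2 = 83 + 2√(22493) + 271 = 354 + 2√(22493), so γ^2 - 354 = 2√(22493); squaring, (γ^2 - 354)^2 = 4·22493, i.e. γ^4 - 708γ^2 + 125316 - 89972 = 0, i.e. γ^4 - 708γ^2 + 35344 = 0. So γ is a root of x^4 - 708x^2 + 35344. This polynomial is irreducible over Q: it has no rational root (each ±√83 ± √271 is irrational), and any factorization into two quadratics over Q would force √(22493) ∈ Q (pairing opposite roots) or √83, √271 ∈ Q (other pairings), all impossible. Hence [Q(γ):Q] = 4 = [Q(√83, √271):Q], so Q(γ) = Q(√83, √271).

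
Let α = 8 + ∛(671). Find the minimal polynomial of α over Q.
m_α(x) = x^3 - 24x^2 + 192x - 1183

Set β = α - 8 = ∛(671), so β^3 = 671. Then (α - 8)^3 - 671 = 0, i.e. α is a root of g(x) = (x - 8)^3 - 671 = x^3 - 24x^2 + 192x - 1183. Since g(x) = h(x - 8) where h(x) = x^3 - 671, and h is irreducible over Q (because 671 is not a perfect cube, so h has no rational root, and a monic cubic with no rational root is irreducible), g is also irreducible (irreducibility is preserved under the substitution x → x - 8). Hence m_α(x) = x^3 - 24x^2 + 192x - 1183.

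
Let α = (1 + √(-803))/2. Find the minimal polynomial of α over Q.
m_α(x) = x^2 - x + 201

From 2α - 1 = √(-803), squaring gives (2α - 1)^2 = -803, i.e. 4α^2 - 4α + 1 = -803, so α^2 - α + (1 + 803)/4 = 0. Since -803 ≡ 1 (mod 4), (1 + 803)/4 = 201 ∈ Z. The polynomial x^2 - x + 201 has discriminant 1 - 4·(201) = -803, which is not a perfect square in Q (d = -803 is squarefree and ≠ 1), so x^2 - x + 201 is irreducible over Q. It is the minimal polynomial of α.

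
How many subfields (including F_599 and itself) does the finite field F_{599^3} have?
F_{599^3} has 2 subfields

The subfields of F_{p^n} are exactly the fields F_{p^d} for d | n (each is the fixed field of the unique index-d subgroup of Gal(F_{p^n}/F_p) ≅ Z/nZ). The divisors of n = 3 are {1, 3}, giving 2 subfields: F_{599^1}, F_{599^3}.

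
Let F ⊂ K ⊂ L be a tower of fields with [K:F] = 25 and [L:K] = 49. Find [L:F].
[L:F] = 1225

The tower law says that for any tower of field extensions F ⊂ K ⊂ L with finite degrees, [L:F] = [L:K] · [K:F]. Here this gives [L:F] = 49 · 25 = 1225.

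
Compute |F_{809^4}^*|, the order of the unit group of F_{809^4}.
|F_{809^4}^*| = 428345379360

F_{809^4} has 809^4 = 428345379361 elements; its multiplicative group consists of all nonzero elements, so |F_{809^4}^*| = 428345379361 - 1 = 428345379360. (It is cyclic since any finite subgroup of the multiplicative group of a field is cyclic.)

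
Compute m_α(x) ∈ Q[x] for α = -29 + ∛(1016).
m_α(x) = x^3 + 87x^2 + 2523x + 23373

Set β = α + 29 = ∛(1016), so β^3 = 1016. Then (α + 29)^3 - 1016 = 0, i.e. α is a root of g(x) = (x + 29)^3 - 1016 = x^3 + 87x^2 + 2523x + 23373. Since g(x) = h(x + 29) where h(x) = x^3 - 1016, and h is irreducible over Q (because 1016 is not a perfect cube, so h has no rational root, and a monic cubic with no rational root is irreducible), g is also irreducible (irreducibility is preserved under the substitution x → x + 29). Hence m_α(x) = x^3 + 87x^2 + 2523x + 23373.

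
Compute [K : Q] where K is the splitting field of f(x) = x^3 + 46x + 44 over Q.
[K : Q] = 6

By the rational root test, any rational root of the monic integer polynomial f(x) = x^3 + 46x + 44 must be an integer dividing the constant term 44, i.e. one of ±{1, 2, 4, 11, 22, 44}. Evaluating: f(1) = 91, f(-1) = -3, f(2) = 144, f(-2) = -56, f(4) = 292, f(-4) = -204, f(11) = 1881, f(-11) = -1793, f(22) = 11704, f(-22) = -11616, f(44) = 87252, f(-44) = -87164; none is 0, so f has no rational root and is therefore irreducible over Q (a cubic with no linear factor over a field is irreducible). For an irreducible cubic, the Galois group is A_3 or S_3 according as the discriminant disc(f) = -4a^3 - 27b^2 = -4·(46)^3 - 27·(44)^2 = -441616 is or is not a square in Q. Here disc(f) = -441616 is not a perfect square in Q, so the Galois group of f over Q is not contained in A_3 and must be all of S_3. The splitting field has degree |S_3| = 6 over Q, so [K : Q] = 6.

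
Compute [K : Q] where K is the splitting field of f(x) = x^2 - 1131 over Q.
[K : Q] = 2

f(x) = x^2 - 1131 factors as (x - √1131)(x + √1131). The splitting field is K = Q(√1131). Since 1131 is squarefree and > 1, it is not a perfect square, so x^2 - 1131 is irreducible over Q and [Q(√1131) : Q] = 2. Hence [K : Q] = 2.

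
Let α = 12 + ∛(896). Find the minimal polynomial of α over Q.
m_α(x) = x^3 - 36x^2 + 432x - 2624

Set β = α - 12 = ∛(896), so β^3 = 896. Then (α - 12)^3 - 896 = 0, i.e. α is a root of g(x) = (x - 12)^3 - 896 = x^3 - 36x^2 + 432x - 2624. Since g(x) = h(x - 12) where h(x) = x^3 - 896, and h is irreducible over Q (because 896 is not a perfect cube, so h has no rational root, and a monic cubic with no rational root is irreducible), g is also irreducible (irreducibility is preserved under the substitution x → x - 12). Hence m_α(x) = x^3 - 36x^2 + 432x - 2624.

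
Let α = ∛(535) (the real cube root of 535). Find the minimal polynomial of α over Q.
m_α(x) = x^3 - 535

α satisfies α^3 = 535, so x^3 - 535 annihilates α. By the rational root test, a rational root p/q (in lowest terms) of x^3 - 535 would satisfy p^3 = 535 q^3, forcing q = 1 and p^3 = 535; but 535 is not a perfect cube, contradiction. A monic cubic over Q with no rational root is irreducible (any nontrivial factorization would include a linear factor). Hence x^3 - 535 is the minimal polynomial of α, and in particular [Q(α):Q] = 3.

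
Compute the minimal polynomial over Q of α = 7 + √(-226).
m_α(x) = x^2 - 14x + 275

From α - 7 = √(-226), squaring gives (α - 7)^2 = -226, i.e. α^2 - 14α + 49 = -226, so α^2 - 14α + 275 = 0. The discriminant of x^2 - 14x + 275 is (-14)^2 - 4·(275) = 196 - 1100 = -904, and 4·(-226) is not a perfect square in Q since -226 is squarefree and ≠ 1. Hence x^2 - 14x + 275 is irreducible over Q and is the minimal polynomial of α.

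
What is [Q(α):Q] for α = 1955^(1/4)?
[Q(α):Q] = 4

α is a root of x^4 - 1955. By Eisenstein's criterion at the prime p = 5 (which divides the constant term 1955 but p^2 = 25 does not, since 1955 is squarefree), x^4 - 1955 is irreducible over Q. Hence [Q(α):Q] = 4.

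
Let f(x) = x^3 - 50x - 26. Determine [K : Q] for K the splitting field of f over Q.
[K : Q] = 6

By the rational root test, any rational root of the monic integer polynomial f(x) = x^3 - 50x - 26 must be an integer dividing the constant term -26, i.e. one of ±{1, 2, 13, 26}. Evaluating: f(1) = -75, f(-1) = 23, f(2) = -118, f(-2) = 66, f(13) = 1521, f(-13) = -1573, f(26) = 16250, f(-26) = -16302; none is 0, so f has no rational root and is therefore irreducible over Q (a cubic with no linear factor over a field is irreducible). For an irreducible cubic, the Galois group is A_3 or S_3 according as the discriminant disc(f) = -4a^3 - 27b^2 = -4·(-50)^3 - 27·(-26)^2 = 481748 is or is not a square in Q. Here disc(f) = 481748 is not a perfect square in Q, so the Galois group of f over Q is not contained in A_3 and must be all of S_3. The splitting field has degree |S_3| = 6 over Q, so [K : Q] = 6.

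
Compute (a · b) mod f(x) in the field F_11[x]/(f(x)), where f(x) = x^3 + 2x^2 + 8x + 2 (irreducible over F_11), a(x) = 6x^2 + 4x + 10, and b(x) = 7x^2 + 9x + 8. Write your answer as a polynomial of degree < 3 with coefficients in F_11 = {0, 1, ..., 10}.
a · b ≡ 9x^2 + 10x + 7 (mod f(x))

Multiply in F_11[x]: a(x)·b(x) = (6x^2 + 4x + 10)·(7x^2 + 9x + 8) = 9x^4 + 5x^3 + x + 3. This has degree ≥ 3, so divide by f(x) over F_11: 9x^4 + 5x^3 + x + 3 = (9x + 9)·(x^3 + 2x^2 + 8x + 2) + (9x^2 + 10x + 7). Hence a·b ≡ 9x^2 + 10x + 7 (mod f). (F_11[x]/(f) is a field with 11^3 = 1331 elements since f is irreducible of degree 3.)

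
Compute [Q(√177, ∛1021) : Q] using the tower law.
[Q(√177, ∛1021) : Q] = 6

Let L = Q(√177, ∛1021). Since Q(√177) ⊂ L and [Q(√177):Q] = 2, the tower law gives 2 | [L:Q]. Likewise Q(∛1021) ⊂ L with [Q(∛1021):Q] = 3 (because 1021 is not a perfect cube), so 3 | [L:Q]. As gcd(2,3) = 1, [L:Q] is divisible by 6. Conversely L is generated over Q by √177 and ∛1021, so [L:Q] ≤ 2·3 = 6. Therefore [Q(√177, ∛1021) : Q] = 6.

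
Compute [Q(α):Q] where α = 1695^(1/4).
[Q(α):Q] = 4

α is a root of x^4 - 1695. By Eisenstein's criterion at the prime p = 3 (which divides the constant term 1695 but p^2 = 9 does not, since 1695 is squarefree), x^4 - 1695 is irreducible over Q. Hence [Q(α):Q] = 4.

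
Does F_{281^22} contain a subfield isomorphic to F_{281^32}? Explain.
No: F_{281^32} is not a subfield of F_{281^22}

F_{p^m} embeds in F_{p^n} iff m | n. Here 32 ∤ 22 (since 22 = 0·32 + 22 with remainder 22 ≠ 0), so F_{281^32} is not a subfield of F_{281^22}. Equivalently: if it were, the tower law would give 32 = [F_{281^32}:F_281] dividing [F_{281^22}:F_281] = 22, contradiction.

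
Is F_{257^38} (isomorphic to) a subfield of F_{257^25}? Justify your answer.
No: F_{257^38} is not a subfield of F_{257^25}

F_{p^m} embeds in F_{p^n} iff m | n. Here 38 ∤ 25 (since 25 = 0·38 + 25 with remainder 25 ≠ 0), so F_{257^38} is not a subfield of F_{257^25}. Equivalently: if it were, the tower law would give 38 = [F_{257^38}:F_257] dividing [F_{257^25}:F_257] = 25, contradiction.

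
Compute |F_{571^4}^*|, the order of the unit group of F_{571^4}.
|F_{571^4}^*| = 106302733680

F_{571^4} has 571^4 = 106302733681 elements; its multiplicative group consists of all nonzero elements, so |F_{571^4}^*| = 106302733681 - 1 = 106302733680. (It is cyclic since any finite subgroup of the multiplicative group of a field is cyclic.)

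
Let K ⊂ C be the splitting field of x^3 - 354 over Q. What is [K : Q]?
[K : Q] = 6

The roots of x^3 - 354 are ∛354, ω∛354, ω^2∛354 where ω = e^(2πi/3) is a primitive cube root of unity, so K = Q(∛354, ω). Now [Q(∛354):Q] = 3 (since 354 is not a perfect cube, x^3 - 354 is irreducible) and [Q(ω):Q] = 2. Both 2 and 3 divide [K:Q], and [K:Q] ≤ 3·2 = 6, so [K:Q] = 6. (Equivalently: Q(∛354) ⊂ R but ω ∉ R, so [K : Q(∛354)] = 2.)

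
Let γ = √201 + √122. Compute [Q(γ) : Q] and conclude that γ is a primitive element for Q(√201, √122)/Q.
[Q(γ) : Q] = 4 (equivalently, Q(γ) = Q(√201, √122))

Obviously Q(γ) ⊆ Q(√201, √122), and [Q(√201, √122):Q] = 4 (since 201, 122 are distinct squarefree integers > 1 with 24522 not a perfect square). To show equality we compute the minimal polynomial of γ. From γ = √201 + √122: γ^2 = 201 + 2√(24522) + 122 = 323 + 2√(24522), so γ^2 - 323 = 2√(24522); squaring, (γ^2 - 323)^2 = 4·24522, i.e. γ^4 - 646γ^2 + 104329 - 98088 = 0, i.e. γ^4 - 646γ^2 + 6241 = 0. So γ is a root of x^4 - 646x^2 + 6241. This polynomial is irreducible over Q: it has no rational root (each ±√201 ± √122 is irrational), and any factorization into two quadratics over Q would force √(24522) ∈ Q (pairing opposite roots) or √201, √122 ∈ Q (other pairings), all impossible. Hence [Q(γ):Q] = 4 = [Q(√201, √122):Q], so Q(γ) = Q(√201, √122).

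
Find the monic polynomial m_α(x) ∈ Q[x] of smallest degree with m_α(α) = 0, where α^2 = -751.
m_α(x) = x^2 + 751

α satisfies α^2 + 751 = 0, so x^2 + 751 annihilates α. Since d = -751 is squarefree and ≠ 1, it is not a perfect square in Q, so x^2 + 751 has no rational root and is therefore irreducible over Q (a degree-2 polynomial over a field is irreducible iff it has no root). Hence m_α(x) = x^2 + 751.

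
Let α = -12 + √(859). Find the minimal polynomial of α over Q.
m_α(x) = x^2 + 24x - 715

From α + 12 = √(859), squaring gives (α + 12)^2 = 859, i.e. α^2 + 24α + 144 = 859, so α^2 + 24α - 715 = 0. The discriminant of x^2 + 24x - 715 is (24)^2 - 4·(-715) = 576 + 2860 = 3436, and 4·(859) is not a perfect square in Q since 859 is squarefree and ≠ 1. Hence x^2 + 24x - 715 is irreducible over Q and is the minimal polynomial of α.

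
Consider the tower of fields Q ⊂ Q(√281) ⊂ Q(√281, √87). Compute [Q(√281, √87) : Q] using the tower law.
[Q(√281, √87) : Q] = 4

[Q(√281):Q] = 2 (min poly x^2 - 281, irreducible since 281 is squarefree > 1). For the top step, suppose √87 ∈ Q(√281), say √87 = c + d√281 with c, d ∈ Q. Squaring: 87 = c^2 + 281d^2 + 2cd√281. Since √281 ∉ Q this forces 2cd = 0. If d = 0 then √87 = c ∈ Q, contradicting 87 squarefree > 1. If c = 0 then 87 = 281d^2, so 281·87 = (281d)^2 is a perfect square in Q — but 281·87 = 24447 is not a perfect square (since 281 and 87 are distinct squarefree integers). Contradiction. Hence √87 ∉ Q(√281), so x^2 - 87 stays irreducible over Q(√281) and [Q(√281, √87) : Q(√281)] = 2. By the tower law, [Q(√281, √87) : Q] = 2 · 2 = 4.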